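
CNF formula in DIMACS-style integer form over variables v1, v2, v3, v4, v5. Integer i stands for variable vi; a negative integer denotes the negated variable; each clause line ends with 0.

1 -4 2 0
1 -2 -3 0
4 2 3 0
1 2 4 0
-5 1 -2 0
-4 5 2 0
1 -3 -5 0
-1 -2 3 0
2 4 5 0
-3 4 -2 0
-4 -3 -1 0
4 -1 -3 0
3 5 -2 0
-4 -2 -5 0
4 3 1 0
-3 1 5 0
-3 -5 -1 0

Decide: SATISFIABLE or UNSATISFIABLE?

SATISFIABLE

Set v1 = True and propagate.
Set v2 = False and propagate.
Branch on v3: take v3 = False.
  then v4 is forced to True.
  then v5 is forced to True.
So v1=T, v2=F, v3=F, v4=T, v5=T is a satisfying assignment.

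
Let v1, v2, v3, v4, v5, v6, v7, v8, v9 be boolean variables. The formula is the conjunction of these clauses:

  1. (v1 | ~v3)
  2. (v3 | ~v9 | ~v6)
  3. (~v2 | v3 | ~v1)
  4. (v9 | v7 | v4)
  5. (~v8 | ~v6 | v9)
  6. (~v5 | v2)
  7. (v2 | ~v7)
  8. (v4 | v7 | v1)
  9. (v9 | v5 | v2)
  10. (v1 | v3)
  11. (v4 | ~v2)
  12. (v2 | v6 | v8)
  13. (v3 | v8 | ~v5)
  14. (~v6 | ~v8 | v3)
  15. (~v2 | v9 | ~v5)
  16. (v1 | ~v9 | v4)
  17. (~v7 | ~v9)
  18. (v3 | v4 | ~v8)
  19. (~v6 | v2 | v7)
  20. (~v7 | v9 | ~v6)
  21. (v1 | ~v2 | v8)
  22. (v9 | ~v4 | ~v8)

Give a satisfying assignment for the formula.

v1=T, v2=T, v3=T, v4=T, v5=T, v6=T, v7=F, v8=F, v9=T

Try v1 = True.
Branch on v2: take v2 = True.
  then v3 is forced to True.
  then v4 is forced to True.
For the remaining variables, v5 = True, v6 = True, v7 = False, v8 = False, v9 = True works.
Every clause has at least one true literal under this assignment.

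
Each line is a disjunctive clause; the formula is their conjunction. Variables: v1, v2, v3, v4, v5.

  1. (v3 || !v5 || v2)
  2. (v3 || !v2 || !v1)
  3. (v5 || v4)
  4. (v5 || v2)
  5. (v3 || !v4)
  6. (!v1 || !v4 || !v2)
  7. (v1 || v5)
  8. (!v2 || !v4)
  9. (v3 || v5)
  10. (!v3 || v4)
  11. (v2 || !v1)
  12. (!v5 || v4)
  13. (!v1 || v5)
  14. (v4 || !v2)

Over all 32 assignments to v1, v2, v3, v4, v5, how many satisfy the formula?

1

The models are:
  v1=F v2=F v3=T v4=T v5=T
That's 1 in total.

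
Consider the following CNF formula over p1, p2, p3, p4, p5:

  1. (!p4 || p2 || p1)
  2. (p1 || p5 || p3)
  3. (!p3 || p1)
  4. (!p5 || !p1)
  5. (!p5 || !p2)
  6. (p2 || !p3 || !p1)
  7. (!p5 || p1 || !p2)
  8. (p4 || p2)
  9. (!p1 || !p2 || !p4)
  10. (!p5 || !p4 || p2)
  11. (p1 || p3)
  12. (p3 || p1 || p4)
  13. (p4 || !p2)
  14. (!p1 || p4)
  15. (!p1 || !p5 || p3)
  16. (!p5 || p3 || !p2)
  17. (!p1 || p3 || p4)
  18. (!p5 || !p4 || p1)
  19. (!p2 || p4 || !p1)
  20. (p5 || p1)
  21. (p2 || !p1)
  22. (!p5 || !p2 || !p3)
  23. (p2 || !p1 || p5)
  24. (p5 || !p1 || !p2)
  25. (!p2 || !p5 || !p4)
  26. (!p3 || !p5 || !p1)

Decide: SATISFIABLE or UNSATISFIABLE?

UNSATISFIABLE

p1 = True:
  propagation gives p5=False, p4=True, p2=False; an empty clause results — contradiction.
p1 = False:
  propagation gives p3=False; an empty clause results — contradiction.
Every branch closes, so no satisfying assignment exists.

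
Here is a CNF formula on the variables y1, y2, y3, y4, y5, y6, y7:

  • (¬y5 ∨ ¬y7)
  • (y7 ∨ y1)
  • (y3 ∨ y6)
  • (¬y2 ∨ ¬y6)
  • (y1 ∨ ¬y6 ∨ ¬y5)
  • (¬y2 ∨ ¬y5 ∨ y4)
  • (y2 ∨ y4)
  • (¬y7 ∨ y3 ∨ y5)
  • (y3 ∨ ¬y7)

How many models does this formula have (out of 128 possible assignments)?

17

Case analysis on y5 and y7:
  y5=T, y7=T: a clause becomes empty — 0.
  y5=T, y7=F: remaining (y1,y2,y3,y4,y6) ∈ {(T,F,F,T,T); (T,F,T,T,F); (T,F,T,T,T); (T,T,T,T,F)} — 4.
  y5=F, y7=T: y1 free; 4 ways for (y2,y3,y4,y6) × 2^1 = 8.
  y5=F, y7=F: 5 of the 32 assignments to (y1,y2,y3,y4,y6) work.
Total: 0 + 4 + 8 + 5 = 17.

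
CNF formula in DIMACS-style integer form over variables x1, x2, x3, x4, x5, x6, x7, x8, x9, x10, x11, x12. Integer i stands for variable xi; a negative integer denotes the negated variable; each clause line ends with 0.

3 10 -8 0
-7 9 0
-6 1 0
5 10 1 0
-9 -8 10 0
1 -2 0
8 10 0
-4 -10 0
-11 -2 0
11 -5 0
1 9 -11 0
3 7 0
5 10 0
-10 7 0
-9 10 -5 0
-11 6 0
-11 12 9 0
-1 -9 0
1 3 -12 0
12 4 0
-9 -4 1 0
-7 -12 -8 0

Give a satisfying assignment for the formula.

x1=1, x2=0, x3=1, x4=0, x5=1, x6=1, x7=0, x8=1, x9=0, x10=0, x11=1, x12=1

Check each clause:
  1. (x3 OR NOT x8 OR x10) — x3 is true.
  2. (NOT x7 OR x9) — NOT x7 is true.
  3. (NOT x6 OR x1) — x1 is true.
  4. (x1 OR x5 OR x10) — x1 is true.
  5. (NOT x9 OR NOT x8 OR x10) — NOT x9 is true.
  6. (NOT x2 OR x1) — x1 is true.
  7. (x10 OR x8) — x8 is true.
  8. (NOT x4 OR NOT x10) — NOT x4 is true.
  9. (NOT x2 OR NOT x11) — NOT x2 is true.
  10. (NOT x5 OR x11) — x11 is true.
  11. (NOT x11 OR x9 OR x1) — x1 is true.
  12. (x7 OR x3) — x3 is true.
  13. (x5 OR x10) — x5 is true.
  14. (x7 OR NOT x10) — NOT x10 is true.
  15. (NOT x9 OR NOT x5 OR x10) — NOT x9 is true.
  16. (x6 OR NOT x11) — x6 is true.
  17. (x12 OR x9 OR NOT x11) — x12 is true.
  18. (NOT x1 OR NOT x9) — NOT x9 is true.
  19. (x3 OR NOT x12 OR x1) — x1 is true.
  20. (x4 OR x12) — x12 is true.
  21. (NOT x4 OR NOT x9 OR x1) — x1 is true.
  22. (NOT x8 OR NOT x7 OR NOT x12) — NOT x7 is true.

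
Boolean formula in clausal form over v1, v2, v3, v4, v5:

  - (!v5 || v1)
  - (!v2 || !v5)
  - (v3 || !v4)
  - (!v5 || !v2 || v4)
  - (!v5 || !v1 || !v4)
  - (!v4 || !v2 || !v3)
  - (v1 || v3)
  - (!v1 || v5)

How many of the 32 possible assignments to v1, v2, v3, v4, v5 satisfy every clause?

The models are:
  v1=F v2=F v3=T v4=F v5=F
  v1=F v2=F v3=T v4=T v5=F
  v1=F v2=T v3=T v4=F v5=F
  v1=T v2=F v3=F v4=F v5=T
  v1=T v2=F v3=T v4=F v5=T
That's 5 in total.

5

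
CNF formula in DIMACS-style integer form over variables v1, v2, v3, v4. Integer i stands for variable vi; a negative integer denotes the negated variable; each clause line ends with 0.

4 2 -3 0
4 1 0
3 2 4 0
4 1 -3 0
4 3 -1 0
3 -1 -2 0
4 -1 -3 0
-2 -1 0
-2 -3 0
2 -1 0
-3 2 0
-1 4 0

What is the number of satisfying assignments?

2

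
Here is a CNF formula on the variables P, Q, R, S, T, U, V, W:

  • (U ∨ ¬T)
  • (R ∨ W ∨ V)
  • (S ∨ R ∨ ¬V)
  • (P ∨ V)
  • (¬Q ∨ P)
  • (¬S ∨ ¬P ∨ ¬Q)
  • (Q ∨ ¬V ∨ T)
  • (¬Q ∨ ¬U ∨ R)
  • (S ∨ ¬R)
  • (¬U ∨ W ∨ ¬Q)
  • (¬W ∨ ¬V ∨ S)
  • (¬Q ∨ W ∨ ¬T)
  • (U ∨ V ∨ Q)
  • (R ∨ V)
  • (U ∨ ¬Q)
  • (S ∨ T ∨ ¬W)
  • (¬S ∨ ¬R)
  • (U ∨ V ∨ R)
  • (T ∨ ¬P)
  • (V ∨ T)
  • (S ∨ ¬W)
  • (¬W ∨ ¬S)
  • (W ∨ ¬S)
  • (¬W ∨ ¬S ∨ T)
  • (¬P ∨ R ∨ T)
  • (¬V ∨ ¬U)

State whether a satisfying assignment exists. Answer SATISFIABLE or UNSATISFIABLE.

S = True:
  propagation gives R=False, V=True, W=False; an empty clause results — contradiction.
S = False:
  propagation gives R=False, V=False; an empty clause results — contradiction.
Every branch closes, so no satisfying assignment exists.

UNSATISFIABLE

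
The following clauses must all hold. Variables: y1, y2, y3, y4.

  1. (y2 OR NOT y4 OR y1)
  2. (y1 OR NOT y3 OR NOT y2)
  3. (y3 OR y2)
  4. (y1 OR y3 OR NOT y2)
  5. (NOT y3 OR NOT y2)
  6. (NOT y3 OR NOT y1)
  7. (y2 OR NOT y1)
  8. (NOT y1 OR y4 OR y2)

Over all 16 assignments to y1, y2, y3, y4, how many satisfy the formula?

Satisfying assignments:
  y1=F y2=F y3=T y4=F
  y1=T y2=T y3=F y4=F
  y1=T y2=T y3=F y4=T
Count: 3.

3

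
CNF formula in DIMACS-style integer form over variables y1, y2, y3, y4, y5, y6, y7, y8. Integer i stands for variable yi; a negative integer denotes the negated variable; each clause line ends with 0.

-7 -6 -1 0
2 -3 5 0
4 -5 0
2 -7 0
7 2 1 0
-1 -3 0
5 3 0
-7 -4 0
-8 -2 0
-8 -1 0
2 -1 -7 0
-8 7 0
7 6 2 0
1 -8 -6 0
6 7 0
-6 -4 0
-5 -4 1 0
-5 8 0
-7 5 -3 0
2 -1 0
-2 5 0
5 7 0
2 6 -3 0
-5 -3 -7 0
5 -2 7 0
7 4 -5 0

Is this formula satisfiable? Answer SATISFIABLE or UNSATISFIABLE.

UNSATISFIABLE

y7 = True:
  propagation gives y2=True, y4=False, y5=False; an empty clause results — contradiction.
y7 = False:
  propagation gives y8=False, y6=True, y4=False, y5=False; an empty clause results — contradiction.
Every branch closes, so no satisfying assignment exists.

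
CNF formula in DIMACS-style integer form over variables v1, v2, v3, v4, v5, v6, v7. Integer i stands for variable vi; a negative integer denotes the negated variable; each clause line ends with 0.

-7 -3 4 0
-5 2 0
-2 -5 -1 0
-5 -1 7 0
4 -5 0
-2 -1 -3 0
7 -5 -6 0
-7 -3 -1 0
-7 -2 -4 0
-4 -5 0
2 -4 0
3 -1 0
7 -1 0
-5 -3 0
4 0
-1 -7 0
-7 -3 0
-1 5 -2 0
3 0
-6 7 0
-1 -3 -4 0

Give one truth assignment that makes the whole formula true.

v1=F, v2=T, v3=T, v4=T, v5=F, v6=F, v7=F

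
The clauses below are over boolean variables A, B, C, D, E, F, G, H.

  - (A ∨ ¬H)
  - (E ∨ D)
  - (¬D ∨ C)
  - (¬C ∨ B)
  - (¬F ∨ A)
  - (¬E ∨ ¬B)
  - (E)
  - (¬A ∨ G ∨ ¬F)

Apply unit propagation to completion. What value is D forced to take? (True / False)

Unit clause (E) sets E = True.
From (¬E ∨ ¬B) and E = True: B = False.
In (¬C ∨ B), B is now false; ¬C must hold, so C = False.
From (¬D ∨ C) and C = False: D = False.

False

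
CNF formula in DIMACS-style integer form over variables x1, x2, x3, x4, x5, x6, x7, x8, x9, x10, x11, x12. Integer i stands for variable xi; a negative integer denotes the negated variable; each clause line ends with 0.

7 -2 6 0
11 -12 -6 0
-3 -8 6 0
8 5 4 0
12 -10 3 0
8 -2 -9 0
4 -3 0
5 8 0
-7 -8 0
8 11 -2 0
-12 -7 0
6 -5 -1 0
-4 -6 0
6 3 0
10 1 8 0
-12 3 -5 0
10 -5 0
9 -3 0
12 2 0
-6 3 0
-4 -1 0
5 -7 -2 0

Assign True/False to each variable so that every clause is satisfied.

x1 = F, x2 = F, x3 = T, x4 = T, x5 = T, x6 = F, x7 = F, x8 = F, x9 = T, x10 = T, x11 = T, x12 = T

x11 occurs only positively in the remaining clauses — set x11 = True.
Set x1 = False and propagate.
Branch on x2: take x2 = False.
  then x12 is forced to True.
  then x7 is forced to False.
Set x3 = True and propagate.
  then x4 is forced to True.
  then x6 is forced to False.
  then x8 is forced to False.
  then x5 is forced to True.
  then x10 is forced to True.
  then x9 is forced to True.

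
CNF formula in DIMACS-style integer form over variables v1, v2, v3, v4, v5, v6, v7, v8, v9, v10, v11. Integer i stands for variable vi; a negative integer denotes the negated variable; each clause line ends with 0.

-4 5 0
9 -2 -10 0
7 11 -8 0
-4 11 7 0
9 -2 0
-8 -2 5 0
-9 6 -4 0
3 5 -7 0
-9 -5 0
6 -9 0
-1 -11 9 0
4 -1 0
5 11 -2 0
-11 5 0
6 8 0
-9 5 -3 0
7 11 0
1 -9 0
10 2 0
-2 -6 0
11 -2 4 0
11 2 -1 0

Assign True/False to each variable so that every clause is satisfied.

v1=0, v2=0, v3=1, v4=0, v5=1, v6=1, v7=1, v8=0, v9=0, v10=1, v11=0

Set v1 = False and propagate.
  then v9 is forced to False.
  then v2 is forced to False.
  then v10 is forced to True.
The remaining clauses are satisfied by v3 = True, v4 = False, v5 = True, v6 = True, v7 = True, v8 = False, v11 = False.
Every clause has at least one true literal under this assignment.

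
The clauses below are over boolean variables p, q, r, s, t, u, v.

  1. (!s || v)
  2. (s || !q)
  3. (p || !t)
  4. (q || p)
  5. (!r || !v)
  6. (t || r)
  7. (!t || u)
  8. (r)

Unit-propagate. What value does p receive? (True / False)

True

(r) stands alone — r = True.
(!v || !r) with r = True leaves only !v, so v = False.
In (!s || v), v is now false; !s must hold, so s = False.
(!q || s) with s = False leaves only !q, so q = False.
(p || q) with q = False leaves only p, so p = True.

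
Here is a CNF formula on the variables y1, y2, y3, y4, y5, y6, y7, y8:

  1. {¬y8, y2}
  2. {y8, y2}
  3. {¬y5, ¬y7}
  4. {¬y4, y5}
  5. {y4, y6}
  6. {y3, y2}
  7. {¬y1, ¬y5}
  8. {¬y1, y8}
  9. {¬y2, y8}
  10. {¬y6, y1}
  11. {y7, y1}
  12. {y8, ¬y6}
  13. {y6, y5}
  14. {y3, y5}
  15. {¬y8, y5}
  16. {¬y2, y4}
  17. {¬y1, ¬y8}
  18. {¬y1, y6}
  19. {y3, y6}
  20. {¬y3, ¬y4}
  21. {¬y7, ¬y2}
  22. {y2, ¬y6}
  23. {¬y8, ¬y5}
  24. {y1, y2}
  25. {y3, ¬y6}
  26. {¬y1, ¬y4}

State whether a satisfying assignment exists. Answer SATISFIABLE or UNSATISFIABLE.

y1 = True:
  propagation gives y5=False, y4=False, y6=True, y8=True; an empty clause results — contradiction.
y1 = False:
  propagation gives y6=False, y4=True, y5=True, y7=False; an empty clause results — contradiction.
Every branch closes, so no satisfying assignment exists.

UNSATISFIABLE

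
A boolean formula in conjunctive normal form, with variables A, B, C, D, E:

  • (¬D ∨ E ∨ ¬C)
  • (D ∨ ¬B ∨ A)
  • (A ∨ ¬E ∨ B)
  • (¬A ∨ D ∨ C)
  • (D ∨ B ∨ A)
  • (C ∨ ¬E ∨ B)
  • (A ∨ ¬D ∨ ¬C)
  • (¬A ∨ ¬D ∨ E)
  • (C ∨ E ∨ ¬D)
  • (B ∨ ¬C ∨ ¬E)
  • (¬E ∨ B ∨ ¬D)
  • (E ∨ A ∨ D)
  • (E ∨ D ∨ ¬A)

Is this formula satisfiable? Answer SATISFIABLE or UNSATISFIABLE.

SATISFIABLE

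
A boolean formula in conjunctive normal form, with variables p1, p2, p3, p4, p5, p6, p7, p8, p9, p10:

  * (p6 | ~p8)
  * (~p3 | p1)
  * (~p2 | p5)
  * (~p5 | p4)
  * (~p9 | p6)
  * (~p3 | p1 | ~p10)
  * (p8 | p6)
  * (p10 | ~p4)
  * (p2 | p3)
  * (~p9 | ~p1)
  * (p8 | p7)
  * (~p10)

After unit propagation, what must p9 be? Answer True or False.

Unit clause (~p10) sets p10 = False.
(~p4 | p10) with p10 = False leaves only ~p4, so p4 = False.
In (p4 | ~p5), p4 is now false; ~p5 must hold, so p5 = False.
From (~p2 | p5) and p5 = False: p2 = False.
In (p3 | p2), p2 is now false; p3 must hold, so p3 = True.
(~p3 | p1): since p3 = True, the clause reduces to (p1). p1 = True.
(~p9 | ~p1): since p1 = True, the clause reduces to (~p9). p9 = False.

False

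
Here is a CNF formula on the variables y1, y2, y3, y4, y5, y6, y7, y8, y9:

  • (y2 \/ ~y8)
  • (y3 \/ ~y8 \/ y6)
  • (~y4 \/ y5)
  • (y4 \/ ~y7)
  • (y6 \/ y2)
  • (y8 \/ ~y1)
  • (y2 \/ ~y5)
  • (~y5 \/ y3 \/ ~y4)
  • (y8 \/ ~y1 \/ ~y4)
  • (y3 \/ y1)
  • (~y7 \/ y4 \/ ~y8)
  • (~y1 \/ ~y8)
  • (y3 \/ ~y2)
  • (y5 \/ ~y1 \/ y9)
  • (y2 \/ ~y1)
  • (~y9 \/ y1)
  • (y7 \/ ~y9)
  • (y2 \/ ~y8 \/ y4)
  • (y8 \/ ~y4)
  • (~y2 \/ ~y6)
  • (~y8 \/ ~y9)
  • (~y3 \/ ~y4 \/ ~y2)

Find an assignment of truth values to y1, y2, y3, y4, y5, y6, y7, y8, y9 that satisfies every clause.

y1=False  y2=True  y3=True  y4=False  y5=False  y6=False  y7=False  y8=False  y9=False

Check each clause:
  1. (~y8 \/ y2) — ~y8 is true.
  2. (~y8 \/ y6 \/ y3) — ~y8 is true.
  3. (~y4 \/ y5) — ~y4 is true.
  4. (y4 \/ ~y7) — ~y7 is true.
  5. (y6 \/ y2) — y2 is true.
  6. (~y1 \/ y8) — ~y1 is true.
  7. (y2 \/ ~y5) — y2 is true.
  8. (~y5 \/ y3 \/ ~y4) — y3 is true.
  9. (y8 \/ ~y1 \/ ~y4) — ~y4 is true.
  10. (y3 \/ y1) — y3 is true.
  11. (~y8 \/ ~y7 \/ y4) — ~y8 is true.
  12. (~y8 \/ ~y1) — ~y8 is true.
  13. (y3 \/ ~y2) — y3 is true.
  14. (y5 \/ y9 \/ ~y1) — ~y1 is true.
  15. (~y1 \/ y2) — y2 is true.
  16. (y1 \/ ~y9) — ~y9 is true.
  17. (~y9 \/ y7) — ~y9 is true.
  18. (y2 \/ ~y8 \/ y4) — ~y8 is true.
  19. (~y4 \/ y8) — ~y4 is true.
  20. (~y6 \/ ~y2) — ~y6 is true.
  21. (~y9 \/ ~y8) — ~y8 is true.
  22. (~y3 \/ ~y4 \/ ~y2) — ~y4 is true.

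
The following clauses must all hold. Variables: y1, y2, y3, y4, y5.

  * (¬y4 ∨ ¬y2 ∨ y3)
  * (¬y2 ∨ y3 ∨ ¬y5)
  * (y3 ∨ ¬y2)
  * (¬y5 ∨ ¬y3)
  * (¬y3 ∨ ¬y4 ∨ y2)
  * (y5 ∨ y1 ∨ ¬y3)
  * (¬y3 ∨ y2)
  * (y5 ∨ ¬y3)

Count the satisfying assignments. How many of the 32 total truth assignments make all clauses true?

8

Case analysis on y3 and y2:
  y3=1, y2=1: a clause becomes empty — 0.
  y3=1, y2=0: a clause becomes empty — 0.
  y3=0, y2=1: a clause becomes empty — 0.
  y3=0, y2=0: y1, y4, y5 free → 2^3 = 8.
Total: 0 + 0 + 0 + 8 = 8.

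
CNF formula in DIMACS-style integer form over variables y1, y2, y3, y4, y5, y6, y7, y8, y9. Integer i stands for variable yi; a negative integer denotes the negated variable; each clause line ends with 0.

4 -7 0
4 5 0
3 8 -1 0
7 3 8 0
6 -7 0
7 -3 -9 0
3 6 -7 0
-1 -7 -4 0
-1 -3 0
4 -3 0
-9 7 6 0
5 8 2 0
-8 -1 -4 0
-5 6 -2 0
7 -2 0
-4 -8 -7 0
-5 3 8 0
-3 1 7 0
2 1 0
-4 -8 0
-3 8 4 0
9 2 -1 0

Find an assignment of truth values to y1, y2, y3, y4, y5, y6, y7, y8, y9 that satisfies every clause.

y1 = False, y2 = True, y3 = True, y4 = True, y5 = False, y6 = True, y7 = True, y8 = False, y9 = True

Pure literal: y6 appears only positively; assign y6 = True.
Try y1 = False.
  then y2 is forced to True.
  then y7 is forced to True.
  then y4 is forced to True.
  then y8 is forced to False.
Branch on y3: take y3 = True.
y5, y9 are now unconstrained; take y5 = False, y9 = True.
Check each clause:
  1. (y4 OR NOT y7) — y4 is true.
  2. (y5 OR y4) — y4 is true.
  3. (y3 OR y8 OR NOT y1) — y3 is true.
  4. (y7 OR y8 OR y3) — y3 is true.
  5. (NOT y7 OR y6) — y6 is true.
  6. (NOT y3 OR y7 OR NOT y9) — y7 is true.
  7. (y3 OR y6 OR NOT y7) — y3 is true.
  8. (NOT y1 OR NOT y7 OR NOT y4) — NOT y1 is true.
  9. (NOT y3 OR NOT y1) — NOT y1 is true.
  10. (y4 OR NOT y3) — y4 is true.
  11. (NOT y9 OR y6 OR y7) — y6 is true.
  12. (y8 OR y2 OR y5) — y2 is true.
  13. (NOT y8 OR NOT y4 OR NOT y1) — NOT y8 is true.
  14. (NOT y2 OR NOT y5 OR y6) — NOT y5 is true.
  15. (NOT y2 OR y7) — y7 is true.
  16. (NOT y8 OR NOT y7 OR NOT y4) — NOT y8 is true.
  17. (y3 OR y8 OR NOT y5) — y3 is true.
  18. (NOT y3 OR y1 OR y7) — y7 is true.
  19. (y1 OR y2) — y2 is true.
  20. (NOT y4 OR NOT y8) — NOT y8 is true.
  21. (NOT y3 OR y8 OR y4) — y4 is true.
  22. (y2 OR NOT y1 OR y9) — y9 is true.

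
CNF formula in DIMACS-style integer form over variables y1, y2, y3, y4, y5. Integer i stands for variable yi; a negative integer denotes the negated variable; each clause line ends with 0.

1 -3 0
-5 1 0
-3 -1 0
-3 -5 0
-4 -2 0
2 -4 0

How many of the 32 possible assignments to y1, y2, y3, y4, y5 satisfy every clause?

6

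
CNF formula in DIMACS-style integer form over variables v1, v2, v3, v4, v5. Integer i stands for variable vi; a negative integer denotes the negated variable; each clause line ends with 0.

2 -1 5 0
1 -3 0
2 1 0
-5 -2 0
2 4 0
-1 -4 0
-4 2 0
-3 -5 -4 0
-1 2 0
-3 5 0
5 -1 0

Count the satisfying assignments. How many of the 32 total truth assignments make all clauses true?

2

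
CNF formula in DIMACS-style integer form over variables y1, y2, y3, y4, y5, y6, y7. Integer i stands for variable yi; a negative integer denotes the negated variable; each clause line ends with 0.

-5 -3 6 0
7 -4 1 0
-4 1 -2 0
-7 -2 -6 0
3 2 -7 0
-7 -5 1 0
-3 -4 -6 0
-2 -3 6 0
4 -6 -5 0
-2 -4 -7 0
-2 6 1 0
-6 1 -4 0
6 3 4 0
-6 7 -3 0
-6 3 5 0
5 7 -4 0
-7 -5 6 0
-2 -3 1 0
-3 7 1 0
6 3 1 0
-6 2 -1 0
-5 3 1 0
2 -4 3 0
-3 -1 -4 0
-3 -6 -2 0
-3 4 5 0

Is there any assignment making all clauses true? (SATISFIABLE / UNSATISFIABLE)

Try y1 = False.
Try y2 = False.
Branch on y3: take y3 = True.
  then y7 is forced to True.
  then y5 is forced to False.
  then y4 is forced to True.
  then y6 is forced to False.
Every clause has at least one true literal under this assignment.
So y1 = F, y2 = F, y3 = T, y4 = T, y5 = F, y6 = F, y7 = T is a satisfying assignment.

SATISFIABLE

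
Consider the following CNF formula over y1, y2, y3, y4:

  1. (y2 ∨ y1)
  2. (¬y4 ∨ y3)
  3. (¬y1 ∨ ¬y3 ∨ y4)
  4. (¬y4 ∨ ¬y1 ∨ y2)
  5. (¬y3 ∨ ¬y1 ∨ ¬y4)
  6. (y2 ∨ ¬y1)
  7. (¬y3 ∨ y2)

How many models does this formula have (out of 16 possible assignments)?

The models are:
  y1=F y2=T y3=F y4=F
  y1=F y2=T y3=T y4=F
  y1=F y2=T y3=T y4=T
  y1=T y2=T y3=F y4=F
Count: 4.

4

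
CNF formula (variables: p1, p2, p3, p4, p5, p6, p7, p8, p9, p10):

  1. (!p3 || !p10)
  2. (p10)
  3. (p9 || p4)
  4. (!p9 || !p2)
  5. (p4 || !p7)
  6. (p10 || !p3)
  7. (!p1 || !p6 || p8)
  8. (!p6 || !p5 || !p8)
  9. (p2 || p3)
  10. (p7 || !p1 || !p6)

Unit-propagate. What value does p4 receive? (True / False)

True

Unit clause (p10) sets p10 = True.
(!p3 || !p10) with p10 = True leaves only !p3, so p3 = False.
(p2 || p3) with p3 = False leaves only p2, so p2 = True.
In (!p9 || !p2), !p2 is now false; !p9 must hold, so p9 = False.
(p9 || p4) with p9 = False leaves only p4, so p4 = True.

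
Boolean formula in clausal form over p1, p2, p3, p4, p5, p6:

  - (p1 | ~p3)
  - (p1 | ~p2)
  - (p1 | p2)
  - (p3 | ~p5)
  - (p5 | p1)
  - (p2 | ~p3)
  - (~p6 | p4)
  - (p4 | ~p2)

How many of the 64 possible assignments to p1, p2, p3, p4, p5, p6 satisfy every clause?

9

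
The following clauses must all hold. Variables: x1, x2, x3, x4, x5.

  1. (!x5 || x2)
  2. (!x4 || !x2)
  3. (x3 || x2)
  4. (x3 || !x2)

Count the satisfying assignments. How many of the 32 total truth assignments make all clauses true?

8

Case analysis on x2 and x3:
  x2=1, x3=1: remaining (x1,x4,x5) ∈ {(0,0,0); (0,0,1); (1,0,0); (1,0,1)} — 4.
  x2=1, x3=0: a clause becomes empty — 0.
  x2=0, x3=1: remaining (x1,x4,x5) ∈ {(0,0,0); (0,1,0); (1,0,0); (1,1,0)} — 4.
  x2=0, x3=0: a clause becomes empty — 0.
Total: 4 + 0 + 4 + 0 = 8.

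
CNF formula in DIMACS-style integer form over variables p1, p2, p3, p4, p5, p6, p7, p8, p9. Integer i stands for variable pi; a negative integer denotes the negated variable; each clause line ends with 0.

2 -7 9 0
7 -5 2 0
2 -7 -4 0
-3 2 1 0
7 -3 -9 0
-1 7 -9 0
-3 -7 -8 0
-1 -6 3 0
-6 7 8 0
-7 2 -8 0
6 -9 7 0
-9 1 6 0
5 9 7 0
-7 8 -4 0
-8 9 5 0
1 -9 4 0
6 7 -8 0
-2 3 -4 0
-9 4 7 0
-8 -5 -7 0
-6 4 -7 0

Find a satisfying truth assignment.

p1=T, p2=T, p3=F, p4=F, p5=T, p6=F, p7=T, p8=F, p9=F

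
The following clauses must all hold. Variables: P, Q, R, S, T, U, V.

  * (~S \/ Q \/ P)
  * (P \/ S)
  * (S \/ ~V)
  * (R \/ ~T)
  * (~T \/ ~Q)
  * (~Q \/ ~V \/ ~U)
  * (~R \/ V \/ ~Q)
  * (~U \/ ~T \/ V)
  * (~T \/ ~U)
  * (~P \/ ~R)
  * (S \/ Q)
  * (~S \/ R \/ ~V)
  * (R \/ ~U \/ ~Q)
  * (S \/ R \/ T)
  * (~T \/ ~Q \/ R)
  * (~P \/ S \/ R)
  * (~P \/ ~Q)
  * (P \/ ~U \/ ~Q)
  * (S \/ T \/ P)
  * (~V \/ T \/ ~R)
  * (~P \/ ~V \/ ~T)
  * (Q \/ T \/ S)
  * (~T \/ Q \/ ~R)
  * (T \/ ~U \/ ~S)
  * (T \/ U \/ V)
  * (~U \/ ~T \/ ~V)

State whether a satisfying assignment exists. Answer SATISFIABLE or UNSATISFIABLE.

T = True:
  propagation gives R=True, Q=False; an empty clause results — contradiction.
T = False:
  S = True:
    propagation gives U=False, V=True, R=True; an empty clause results — contradiction.
  S = False:
    propagation gives P=True, V=False, R=False; an empty clause results — contradiction.
Every branch closes, so no satisfying assignment exists.

UNSATISFIABLE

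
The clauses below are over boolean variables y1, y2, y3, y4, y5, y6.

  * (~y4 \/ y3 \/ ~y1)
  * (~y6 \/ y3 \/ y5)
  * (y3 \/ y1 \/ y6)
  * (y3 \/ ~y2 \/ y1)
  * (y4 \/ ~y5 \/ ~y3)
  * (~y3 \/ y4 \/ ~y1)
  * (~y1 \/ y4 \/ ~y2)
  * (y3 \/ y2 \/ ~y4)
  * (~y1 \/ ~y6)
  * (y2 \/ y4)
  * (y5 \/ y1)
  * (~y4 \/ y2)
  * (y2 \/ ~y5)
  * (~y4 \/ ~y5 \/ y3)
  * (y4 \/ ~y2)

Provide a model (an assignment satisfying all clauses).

y1=True, y2=True, y3=True, y4=True, y5=True, y6=False

Check each clause:
  1. (y3 \/ ~y4 \/ ~y1) — y3 is true.
  2. (y3 \/ ~y6 \/ y5) — ~y6 is true.
  3. (y1 \/ y6 \/ y3) — y1 is true.
  4. (y3 \/ ~y2 \/ y1) — y1 is true.
  5. (y4 \/ ~y5 \/ ~y3) — y4 is true.
  6. (~y3 \/ ~y1 \/ y4) — y4 is true.
  7. (~y1 \/ ~y2 \/ y4) — y4 is true.
  8. (~y4 \/ y2 \/ y3) — y2 is true.
  9. (~y6 \/ ~y1) — ~y6 is true.
  10. (y2 \/ y4) — y2 is true.
  11. (y1 \/ y5) — y1 is true.
  12. (y2 \/ ~y4) — y2 is true.
  13. (y2 \/ ~y5) — y2 is true.
  14. (y3 \/ ~y5 \/ ~y4) — y3 is true.
  15. (y4 \/ ~y2) — y4 is true.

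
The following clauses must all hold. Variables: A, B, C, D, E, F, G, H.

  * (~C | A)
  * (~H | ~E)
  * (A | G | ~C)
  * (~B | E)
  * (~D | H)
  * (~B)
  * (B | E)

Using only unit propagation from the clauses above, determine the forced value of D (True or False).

False

(~B) stands alone — B = False.
(E | B): since B = False, the clause reduces to (E). E = True.
(~H | ~E) with E = True leaves only ~H, so H = False.
(~D | H): since H = False, the clause reduces to (~D). D = False.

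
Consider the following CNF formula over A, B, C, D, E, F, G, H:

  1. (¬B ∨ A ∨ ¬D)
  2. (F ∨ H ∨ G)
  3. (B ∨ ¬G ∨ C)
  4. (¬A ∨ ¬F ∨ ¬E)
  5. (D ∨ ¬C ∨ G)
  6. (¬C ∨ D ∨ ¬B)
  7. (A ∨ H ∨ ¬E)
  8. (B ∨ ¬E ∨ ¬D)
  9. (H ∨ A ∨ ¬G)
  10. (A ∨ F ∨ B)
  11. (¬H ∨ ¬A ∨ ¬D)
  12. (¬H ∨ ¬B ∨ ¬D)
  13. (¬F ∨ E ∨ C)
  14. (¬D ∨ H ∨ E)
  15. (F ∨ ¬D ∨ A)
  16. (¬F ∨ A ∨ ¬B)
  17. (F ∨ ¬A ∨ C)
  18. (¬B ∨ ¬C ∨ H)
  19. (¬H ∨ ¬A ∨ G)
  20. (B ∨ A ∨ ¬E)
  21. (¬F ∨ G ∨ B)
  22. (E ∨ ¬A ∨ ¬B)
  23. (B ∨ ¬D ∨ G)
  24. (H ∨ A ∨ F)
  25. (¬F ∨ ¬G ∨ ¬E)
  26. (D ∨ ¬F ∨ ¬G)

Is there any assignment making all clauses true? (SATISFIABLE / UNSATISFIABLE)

SATISFIABLE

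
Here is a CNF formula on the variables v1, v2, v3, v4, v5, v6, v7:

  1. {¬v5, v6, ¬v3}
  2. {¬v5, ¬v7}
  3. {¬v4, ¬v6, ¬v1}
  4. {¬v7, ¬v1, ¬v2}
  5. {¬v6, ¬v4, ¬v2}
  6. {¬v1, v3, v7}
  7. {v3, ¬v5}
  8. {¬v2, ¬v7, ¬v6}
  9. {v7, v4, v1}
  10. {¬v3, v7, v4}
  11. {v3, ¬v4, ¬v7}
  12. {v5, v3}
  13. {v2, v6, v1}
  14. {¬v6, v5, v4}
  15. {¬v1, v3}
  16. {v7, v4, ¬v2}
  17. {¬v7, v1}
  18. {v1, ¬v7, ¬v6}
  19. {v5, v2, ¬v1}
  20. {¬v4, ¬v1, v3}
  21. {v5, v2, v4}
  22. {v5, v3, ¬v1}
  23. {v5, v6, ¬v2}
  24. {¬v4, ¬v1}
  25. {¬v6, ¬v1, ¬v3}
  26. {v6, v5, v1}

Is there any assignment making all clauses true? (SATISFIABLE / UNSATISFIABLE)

SATISFIABLE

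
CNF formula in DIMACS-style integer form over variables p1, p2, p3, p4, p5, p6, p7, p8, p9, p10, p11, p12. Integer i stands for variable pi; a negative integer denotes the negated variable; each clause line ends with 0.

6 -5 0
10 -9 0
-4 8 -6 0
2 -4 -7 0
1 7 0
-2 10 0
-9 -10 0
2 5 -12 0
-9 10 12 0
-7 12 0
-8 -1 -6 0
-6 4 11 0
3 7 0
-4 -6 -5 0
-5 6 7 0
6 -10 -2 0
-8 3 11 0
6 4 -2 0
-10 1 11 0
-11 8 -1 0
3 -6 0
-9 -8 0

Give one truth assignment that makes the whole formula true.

p1 = F, p2 = T, p3 = T, p4 = F, p5 = F, p6 = T, p7 = T, p8 = T, p9 = F, p10 = T, p11 = T, p12 = T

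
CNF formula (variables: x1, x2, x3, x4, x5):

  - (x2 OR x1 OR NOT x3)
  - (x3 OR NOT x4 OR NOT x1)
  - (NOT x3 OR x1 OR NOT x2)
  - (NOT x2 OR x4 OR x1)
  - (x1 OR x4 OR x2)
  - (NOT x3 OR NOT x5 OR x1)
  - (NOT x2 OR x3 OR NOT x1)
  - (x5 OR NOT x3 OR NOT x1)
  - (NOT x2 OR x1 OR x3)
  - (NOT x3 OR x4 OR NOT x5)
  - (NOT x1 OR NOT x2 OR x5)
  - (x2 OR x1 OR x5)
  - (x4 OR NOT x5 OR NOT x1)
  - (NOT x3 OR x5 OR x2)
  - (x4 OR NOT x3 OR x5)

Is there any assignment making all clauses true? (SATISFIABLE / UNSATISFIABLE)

SATISFIABLE

Set x1 = True and propagate.
For the remaining variables, x2 = True, x3 = True, x4 = True, x5 = True works.
So x1=1, x2=1, x3=1, x4=1, x5=1 is a satisfying assignment.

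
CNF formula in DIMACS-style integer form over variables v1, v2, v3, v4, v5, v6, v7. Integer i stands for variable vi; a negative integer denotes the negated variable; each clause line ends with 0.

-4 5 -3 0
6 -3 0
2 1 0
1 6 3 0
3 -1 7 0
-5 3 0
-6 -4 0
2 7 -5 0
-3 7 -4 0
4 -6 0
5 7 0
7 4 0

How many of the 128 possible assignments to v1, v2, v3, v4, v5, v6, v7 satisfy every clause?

4

The models are:
  v1=T v2=F v3=F v4=F v5=F v6=F v7=T
  v1=T v2=F v3=F v4=T v5=F v6=F v7=T
  v1=T v2=T v3=F v4=F v5=F v6=F v7=T
  v1=T v2=T v3=F v4=T v5=F v6=F v7=T
Count: 4.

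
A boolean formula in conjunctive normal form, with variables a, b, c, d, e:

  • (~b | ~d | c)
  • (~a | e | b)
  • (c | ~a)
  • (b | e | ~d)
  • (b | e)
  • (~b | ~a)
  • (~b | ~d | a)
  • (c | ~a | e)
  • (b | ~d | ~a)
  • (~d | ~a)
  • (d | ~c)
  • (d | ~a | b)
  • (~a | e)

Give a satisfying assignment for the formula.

a = False  b = True  c = False  d = False  e = False

Check each clause:
  1. (c | ~b | ~d) — ~d is true.
  2. (~a | e | b) — b is true.
  3. (~a | c) — ~a is true.
  4. (e | b | ~d) — b is true.
  5. (b | e) — b is true.
  6. (~b | ~a) — ~a is true.
  7. (a | ~d | ~b) — ~d is true.
  8. (e | c | ~a) — ~a is true.
  9. (b | ~d | ~a) — b is true.
  10. (~d | ~a) — ~d is true.
  11. (d | ~c) — ~c is true.
  12. (~a | b | d) — b is true.
  13. (~a | e) — ~a is true.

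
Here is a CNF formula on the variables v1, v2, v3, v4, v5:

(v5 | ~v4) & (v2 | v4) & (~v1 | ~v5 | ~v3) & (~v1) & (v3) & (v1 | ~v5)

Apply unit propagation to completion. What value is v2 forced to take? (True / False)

True

(~v1) stands alone — v1 = False.
Unit clause (v3) sets v3 = True.
(v1 | ~v5) with v1 = False leaves only ~v5, so v5 = False.
In (v5 | ~v4), v5 is now false; ~v4 must hold, so v4 = False.
In (v4 | v2), v4 is now false; v2 must hold, so v2 = True.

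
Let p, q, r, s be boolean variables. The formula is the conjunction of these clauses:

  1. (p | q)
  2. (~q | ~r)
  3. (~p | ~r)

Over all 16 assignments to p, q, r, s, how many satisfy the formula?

6

Satisfying assignments:
  p=0 q=1 r=0 s=0
  p=0 q=1 r=0 s=1
  p=1 q=0 r=0 s=0
  p=1 q=0 r=0 s=1
  p=1 q=1 r=0 s=0
  p=1 q=1 r=0 s=1
That's 6 in total.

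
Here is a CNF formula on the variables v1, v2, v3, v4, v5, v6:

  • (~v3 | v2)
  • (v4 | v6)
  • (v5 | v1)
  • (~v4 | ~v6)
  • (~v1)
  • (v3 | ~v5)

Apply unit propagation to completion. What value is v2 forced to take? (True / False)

Unit clause (~v1) sets v1 = False.
(v1 | v5): since v1 = False, the clause reduces to (v5). v5 = True.
From (v3 | ~v5) and v5 = True: v3 = True.
From (~v3 | v2) and v3 = True: v2 = True.

True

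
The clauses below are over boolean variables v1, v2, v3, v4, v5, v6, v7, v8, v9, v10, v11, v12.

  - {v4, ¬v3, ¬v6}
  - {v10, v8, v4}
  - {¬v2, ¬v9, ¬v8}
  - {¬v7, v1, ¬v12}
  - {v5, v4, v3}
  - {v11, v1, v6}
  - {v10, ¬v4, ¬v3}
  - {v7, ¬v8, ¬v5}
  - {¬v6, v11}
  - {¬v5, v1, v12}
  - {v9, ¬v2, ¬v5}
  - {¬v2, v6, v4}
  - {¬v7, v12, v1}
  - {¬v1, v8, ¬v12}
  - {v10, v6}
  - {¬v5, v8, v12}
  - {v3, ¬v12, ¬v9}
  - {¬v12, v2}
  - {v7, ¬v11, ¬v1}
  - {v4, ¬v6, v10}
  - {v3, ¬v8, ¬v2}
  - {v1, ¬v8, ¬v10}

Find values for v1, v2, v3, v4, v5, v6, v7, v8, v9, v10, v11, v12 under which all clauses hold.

Set v1 = True and propagate.
For the remaining variables, v2 = False, v3 = False, v4 = False, v5 = True, v6 = False, v7 = True, v8 = True, v9 = False, v10 = True, v11 = True, v12 = False works.
Check each clause:
  1. {v4, ¬v6, ¬v3} — ¬v6 is true.
  2. {v10, v4, v8} — v8 is true.
  3. {¬v9, ¬v2, ¬v8} — ¬v2 is true.
  4. {¬v12, ¬v7, v1} — ¬v12 is true.
  5. {v5, v3, v4} — v5 is true.
  6. {v1, v6, v11} — v1 is true.
  7. {¬v4, ¬v3, v10} — v10 is true.
  8. {v7, ¬v8, ¬v5} — v7 is true.
  9. {v11, ¬v6} — ¬v6 is true.
  10. {¬v5, v1, v12} — v1 is true.
  11. {v9, ¬v2, ¬v5} — ¬v2 is true.
  12. {v4, ¬v2, v6} — ¬v2 is true.
  13. {¬v7, v12, v1} — v1 is true.
  14. {v8, ¬v12, ¬v1} — v8 is true.
  15. {v10, v6} — v10 is true.
  16. {v12, v8, ¬v5} — v8 is true.
  17. {¬v12, ¬v9, v3} — ¬v12 is true.
  18. {v2, ¬v12} — ¬v12 is true.
  19. {v7, ¬v1, ¬v11} — v7 is true.
  20. {¬v6, v10, v4} — v10 is true.
  21. {¬v2, ¬v8, v3} — ¬v2 is true.
  22. {v1, ¬v8, ¬v10} — v1 is true.

v1 = True, v2 = False, v3 = False, v4 = False, v5 = True, v6 = False, v7 = True, v8 = True, v9 = False, v10 = True, v11 = True, v12 = False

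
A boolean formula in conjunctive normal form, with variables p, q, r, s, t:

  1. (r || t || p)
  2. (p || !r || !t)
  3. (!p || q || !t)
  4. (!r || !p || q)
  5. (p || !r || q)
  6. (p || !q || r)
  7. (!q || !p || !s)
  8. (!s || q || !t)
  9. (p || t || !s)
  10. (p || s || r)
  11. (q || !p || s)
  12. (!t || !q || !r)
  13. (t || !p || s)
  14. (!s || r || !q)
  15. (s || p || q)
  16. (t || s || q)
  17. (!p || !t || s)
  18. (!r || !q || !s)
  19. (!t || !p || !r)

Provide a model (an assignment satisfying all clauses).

Set p = True and propagate.
For the remaining variables, q = False, r = False, s = True, t = False works.

p = 1  q = 0  r = 0  s = 1  t = 0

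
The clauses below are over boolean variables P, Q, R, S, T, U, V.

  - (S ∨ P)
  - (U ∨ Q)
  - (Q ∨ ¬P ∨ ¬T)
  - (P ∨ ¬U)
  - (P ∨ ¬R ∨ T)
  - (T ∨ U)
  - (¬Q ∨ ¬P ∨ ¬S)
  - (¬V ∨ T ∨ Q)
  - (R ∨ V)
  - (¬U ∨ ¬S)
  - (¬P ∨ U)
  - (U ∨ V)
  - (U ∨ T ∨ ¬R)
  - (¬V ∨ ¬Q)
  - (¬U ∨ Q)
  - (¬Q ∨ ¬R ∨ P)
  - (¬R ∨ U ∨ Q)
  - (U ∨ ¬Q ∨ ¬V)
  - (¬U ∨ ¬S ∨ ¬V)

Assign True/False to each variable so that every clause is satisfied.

Try P = True.
  then U is forced to True.
  then S is forced to False.
  then Q is forced to True.
  then V is forced to False.
  then R is forced to True.
T is now unconstrained; take T = False.
Check each clause:
  1. (P ∨ S) — P is true.
  2. (U ∨ Q) — Q is true.
  3. (¬P ∨ ¬T ∨ Q) — Q is true.
  4. (¬U ∨ P) — P is true.
  5. (P ∨ T ∨ ¬R) — P is true.
  6. (U ∨ T) — U is true.
  7. (¬S ∨ ¬Q ∨ ¬P) — ¬S is true.
  8. (¬V ∨ Q ∨ T) — ¬V is true.
  9. (V ∨ R) — R is true.
  10. (¬S ∨ ¬U) — ¬S is true.
  11. (¬P ∨ U) — U is true.
  12. (V ∨ U) — U is true.
  13. (T ∨ ¬R ∨ U) — U is true.
  14. (¬Q ∨ ¬V) — ¬V is true.
  15. (Q ∨ ¬U) — Q is true.
  16. (¬Q ∨ ¬R ∨ P) — P is true.
  17. (¬R ∨ Q ∨ U) — Q is true.
  18. (¬V ∨ U ∨ ¬Q) — ¬V is true.
  19. (¬U ∨ ¬S ∨ ¬V) — ¬V is true.

P = 1  Q = 1  R = 1  S = 0  T = 0  U = 1  V = 0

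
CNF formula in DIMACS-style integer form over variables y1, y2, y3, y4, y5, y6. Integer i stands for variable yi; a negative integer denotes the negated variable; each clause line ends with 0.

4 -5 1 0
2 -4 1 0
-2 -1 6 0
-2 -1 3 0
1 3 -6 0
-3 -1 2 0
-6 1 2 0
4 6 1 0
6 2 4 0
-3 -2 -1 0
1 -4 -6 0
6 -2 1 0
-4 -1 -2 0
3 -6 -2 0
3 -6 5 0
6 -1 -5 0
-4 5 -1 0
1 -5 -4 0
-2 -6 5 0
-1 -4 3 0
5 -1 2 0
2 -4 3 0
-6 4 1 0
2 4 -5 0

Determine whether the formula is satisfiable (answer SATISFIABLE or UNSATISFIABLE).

y1 = True:
  y2 = True:
    propagation gives y6=True, y3=True; an empty clause results — contradiction.
  y2 = False:
    propagation gives y3=False, y4=False, y6=True, y5=True; an empty clause results — contradiction.
y1 = False:
  y6 = True:
    propagation gives y3=True, y2=True, y4=False; an empty clause results — contradiction.
  y6 = False:
    propagation gives y4=True, y2=True; an empty clause results — contradiction.
Every branch closes, so no satisfying assignment exists.

UNSATISFIABLE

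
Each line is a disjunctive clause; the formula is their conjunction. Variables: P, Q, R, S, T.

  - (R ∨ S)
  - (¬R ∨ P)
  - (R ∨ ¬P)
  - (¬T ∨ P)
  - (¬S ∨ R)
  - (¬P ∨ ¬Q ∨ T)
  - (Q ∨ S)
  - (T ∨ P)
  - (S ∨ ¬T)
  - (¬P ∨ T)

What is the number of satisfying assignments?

2

The models are:
  P=T Q=F R=T S=T T=T
  P=T Q=T R=T S=T T=T
Count: 2.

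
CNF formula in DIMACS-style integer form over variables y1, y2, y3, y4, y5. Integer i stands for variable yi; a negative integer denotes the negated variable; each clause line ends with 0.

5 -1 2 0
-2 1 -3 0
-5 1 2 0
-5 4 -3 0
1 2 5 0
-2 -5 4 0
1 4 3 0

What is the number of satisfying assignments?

11

Split on y1, then y2.
  y1=T, y2=T: y3 free; 3 ways for (y4,y5) × 2^1 = 6.
  y1=T, y2=F: remaining (y3,y4,y5) ∈ {(F,F,T); (F,T,T); (T,T,T)} — 3.
  y1=F, y2=T: remaining (y3,y4,y5) ∈ {(F,T,F); (F,T,T)} — 2.
  y1=F, y2=F: a clause becomes empty — 0.
Total: 6 + 3 + 2 + 0 = 11.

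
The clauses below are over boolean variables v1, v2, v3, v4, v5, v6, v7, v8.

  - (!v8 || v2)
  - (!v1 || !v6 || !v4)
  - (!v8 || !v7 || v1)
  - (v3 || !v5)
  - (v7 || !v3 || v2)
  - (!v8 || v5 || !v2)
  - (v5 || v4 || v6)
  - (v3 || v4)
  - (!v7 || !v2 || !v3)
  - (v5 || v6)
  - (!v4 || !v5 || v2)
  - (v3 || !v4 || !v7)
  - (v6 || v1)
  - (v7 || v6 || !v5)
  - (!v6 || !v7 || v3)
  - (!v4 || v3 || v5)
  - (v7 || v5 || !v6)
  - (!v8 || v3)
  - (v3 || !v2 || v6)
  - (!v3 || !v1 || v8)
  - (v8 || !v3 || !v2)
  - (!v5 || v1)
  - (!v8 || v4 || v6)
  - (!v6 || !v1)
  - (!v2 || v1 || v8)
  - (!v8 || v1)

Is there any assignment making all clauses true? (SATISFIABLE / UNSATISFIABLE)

SATISFIABLE

Set v1 = False and propagate.
  then v6 is forced to True.
  then v5 is forced to False.
  then v7 is forced to True.
  then v8 is forced to False.
  then v3 is forced to True.
  then v2 is forced to False.
v4 is now unconstrained; take v4 = False.
Every clause has at least one true literal under this assignment.
So v1=F  v2=F  v3=T  v4=F  v5=F  v6=T  v7=T  v8=F is a satisfying assignment.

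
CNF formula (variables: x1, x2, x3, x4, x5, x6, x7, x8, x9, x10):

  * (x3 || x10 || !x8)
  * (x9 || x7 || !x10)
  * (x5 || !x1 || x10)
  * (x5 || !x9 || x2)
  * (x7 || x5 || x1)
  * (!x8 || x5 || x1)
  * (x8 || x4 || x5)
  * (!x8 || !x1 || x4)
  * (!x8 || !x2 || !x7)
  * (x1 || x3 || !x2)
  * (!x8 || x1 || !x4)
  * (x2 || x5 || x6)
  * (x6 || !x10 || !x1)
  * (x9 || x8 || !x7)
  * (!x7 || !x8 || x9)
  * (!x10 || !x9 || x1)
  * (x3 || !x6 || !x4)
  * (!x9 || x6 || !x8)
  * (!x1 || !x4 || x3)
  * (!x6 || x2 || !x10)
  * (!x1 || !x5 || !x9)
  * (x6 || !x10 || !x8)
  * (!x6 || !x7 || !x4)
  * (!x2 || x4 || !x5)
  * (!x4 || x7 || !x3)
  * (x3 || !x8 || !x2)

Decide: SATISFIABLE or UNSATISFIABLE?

SATISFIABLE

Try x1 = False.
Set x2 = False and propagate.
Branch on x3: take x3 = True.
For the remaining variables, x4 = False, x5 = True, x6 = True, x7 = False, x8 = False, x9 = True, x10 = False works.
So x1 = False, x2 = False, x3 = True, x4 = False, x5 = True, x6 = True, x7 = False, x8 = False, x9 = True, x10 = False is a satisfying assignment.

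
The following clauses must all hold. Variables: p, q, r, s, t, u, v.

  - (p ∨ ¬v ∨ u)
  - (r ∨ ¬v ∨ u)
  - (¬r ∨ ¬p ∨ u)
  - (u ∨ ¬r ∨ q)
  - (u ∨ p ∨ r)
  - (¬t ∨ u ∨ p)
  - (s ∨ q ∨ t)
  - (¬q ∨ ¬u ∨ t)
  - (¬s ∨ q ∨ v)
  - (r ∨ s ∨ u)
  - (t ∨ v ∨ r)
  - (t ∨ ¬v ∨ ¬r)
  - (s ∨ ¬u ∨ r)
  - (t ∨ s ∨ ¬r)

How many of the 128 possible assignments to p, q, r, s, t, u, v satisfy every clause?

Split on r, then u.
  r=T, u=T: p free; 7 ways for (q,s,t,v) × 2^1 = 14.
  r=T, u=F: remaining (p,q,s,t,v) ∈ {(F,T,T,F,F)} — 1.
  r=F, u=T: p free; 4 ways for (q,s,t,v) × 2^1 = 8.
  r=F, u=F: remaining (p,q,s,t,v) ∈ {(T,T,T,T,F)} — 1.
Total: 14 + 1 + 8 + 1 = 24.

24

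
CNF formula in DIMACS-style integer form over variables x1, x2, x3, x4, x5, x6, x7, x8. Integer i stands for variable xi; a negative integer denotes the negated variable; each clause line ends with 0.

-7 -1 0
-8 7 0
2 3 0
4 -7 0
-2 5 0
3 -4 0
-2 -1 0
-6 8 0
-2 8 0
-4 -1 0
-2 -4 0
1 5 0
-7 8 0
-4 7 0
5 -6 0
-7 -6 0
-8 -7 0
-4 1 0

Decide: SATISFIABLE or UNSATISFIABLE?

x3 occurs only positively in the remaining clauses — set x3 = True.
x5 occurs only positively in the remaining clauses — set x5 = True.
Try x1 = False.
  then x4 is forced to False.
  then x7 is forced to False.
  then x8 is forced to False.
  then x6 is forced to False.
  then x2 is forced to False.
So x1 = F  x2 = F  x3 = T  x4 = F  x5 = T  x6 = F  x7 = F  x8 = F is a satisfying assignment.

SATISFIABLE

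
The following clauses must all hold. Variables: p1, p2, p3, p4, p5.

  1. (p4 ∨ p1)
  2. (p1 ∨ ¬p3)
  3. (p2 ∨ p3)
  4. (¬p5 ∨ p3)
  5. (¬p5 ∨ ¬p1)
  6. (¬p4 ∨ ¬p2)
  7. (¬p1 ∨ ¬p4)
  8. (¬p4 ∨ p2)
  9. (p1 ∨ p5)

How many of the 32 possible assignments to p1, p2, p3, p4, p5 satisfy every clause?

Satisfying assignments:
  p1=T p2=F p3=T p4=F p5=F
  p1=T p2=T p3=F p4=F p5=F
  p1=T p2=T p3=T p4=F p5=F
That's 3 in total.

3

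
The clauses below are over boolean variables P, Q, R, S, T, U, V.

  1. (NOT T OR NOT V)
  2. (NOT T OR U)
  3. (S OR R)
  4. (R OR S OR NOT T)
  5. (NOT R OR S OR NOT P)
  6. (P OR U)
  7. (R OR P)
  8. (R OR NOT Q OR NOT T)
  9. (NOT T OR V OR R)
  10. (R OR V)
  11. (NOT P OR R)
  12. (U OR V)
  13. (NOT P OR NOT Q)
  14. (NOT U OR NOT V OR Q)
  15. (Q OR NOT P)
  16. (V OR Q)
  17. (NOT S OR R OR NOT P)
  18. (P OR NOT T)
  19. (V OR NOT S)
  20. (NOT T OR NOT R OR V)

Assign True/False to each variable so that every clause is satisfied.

P=False, Q=True, R=True, S=True, T=False, U=True, V=True

Check each clause:
  1. (NOT T OR NOT V) — NOT T is true.
  2. (NOT T OR U) — NOT T is true.
  3. (S OR R) — R is true.
  4. (S OR NOT T OR R) — R is true.
  5. (NOT P OR NOT R OR S) — S is true.
  6. (U OR P) — U is true.
  7. (P OR R) — R is true.
  8. (R OR NOT Q OR NOT T) — R is true.
  9. (R OR NOT T OR V) — R is true.
  10. (R OR V) — R is true.
  11. (NOT P OR R) — R is true.
  12. (V OR U) — U is true.
  13. (NOT P OR NOT Q) — NOT P is true.
  14. (NOT U OR NOT V OR Q) — Q is true.
  15. (Q OR NOT P) — Q is true.
  16. (V OR Q) — Q is true.
  17. (NOT P OR NOT S OR R) — R is true.
  18. (P OR NOT T) — NOT T is true.
  19. (V OR NOT S) — V is true.
  20. (NOT R OR V OR NOT T) — NOT T is true.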